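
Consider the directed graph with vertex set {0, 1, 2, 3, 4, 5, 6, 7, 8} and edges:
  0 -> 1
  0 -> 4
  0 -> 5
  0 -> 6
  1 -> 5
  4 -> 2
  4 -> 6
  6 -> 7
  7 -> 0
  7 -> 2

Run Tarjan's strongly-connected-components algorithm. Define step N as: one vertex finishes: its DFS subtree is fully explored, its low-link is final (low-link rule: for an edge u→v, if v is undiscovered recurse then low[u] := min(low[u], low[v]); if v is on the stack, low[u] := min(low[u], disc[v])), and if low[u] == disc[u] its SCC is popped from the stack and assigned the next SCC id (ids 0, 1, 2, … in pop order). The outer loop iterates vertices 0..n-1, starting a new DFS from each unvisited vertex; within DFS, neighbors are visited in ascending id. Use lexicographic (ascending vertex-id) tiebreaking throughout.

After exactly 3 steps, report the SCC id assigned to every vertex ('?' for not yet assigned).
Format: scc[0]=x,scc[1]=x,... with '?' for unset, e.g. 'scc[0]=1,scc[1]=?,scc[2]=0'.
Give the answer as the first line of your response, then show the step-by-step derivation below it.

scc[0]=?,scc[1]=1,scc[2]=2,scc[3]=?,scc[4]=?,scc[5]=0,scc[6]=?,scc[7]=?,scc[8]=?

step 1: low=(low[0]=0,low[1]=1,low[2]=?,low[3]=?,low[4]=?,low[5]=2,low[6]=?,low[7]=?,low[8]=?); scc=(scc[0]=?,scc[1]=?,scc[2]=?,scc[3]=?,scc[4]=?,scc[5]=0,scc[6]=?,scc[7]=?,scc[8]=?)
step 2: low=(low[0]=0,low[1]=1,low[2]=?,low[3]=?,low[4]=?,low[5]=2,low[6]=?,low[7]=?,low[8]=?); scc=(scc[0]=?,scc[1]=1,scc[2]=?,scc[3]=?,scc[4]=?,scc[5]=0,scc[6]=?,scc[7]=?,scc[8]=?)
step 3: low=(low[0]=0,low[1]=1,low[2]=4,low[3]=?,low[4]=3,low[5]=2,low[6]=?,low[7]=?,low[8]=?); scc=(scc[0]=?,scc[1]=1,scc[2]=2,scc[3]=?,scc[4]=?,scc[5]=0,scc[6]=?,scc[7]=?,scc[8]=?)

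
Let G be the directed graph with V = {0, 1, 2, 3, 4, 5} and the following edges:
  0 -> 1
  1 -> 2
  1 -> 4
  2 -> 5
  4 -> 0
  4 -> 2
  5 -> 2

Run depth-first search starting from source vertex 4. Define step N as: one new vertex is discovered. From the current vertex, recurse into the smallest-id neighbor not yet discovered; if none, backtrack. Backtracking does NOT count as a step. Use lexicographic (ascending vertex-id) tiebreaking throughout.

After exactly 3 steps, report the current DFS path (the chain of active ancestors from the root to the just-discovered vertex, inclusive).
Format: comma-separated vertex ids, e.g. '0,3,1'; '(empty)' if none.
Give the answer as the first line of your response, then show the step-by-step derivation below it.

4,0,1

step 1: discover 4; path=4; order=4
step 2: discover 0; path=4>0; order=4,0
step 3: discover 1; path=4>0>1; order=4,0,1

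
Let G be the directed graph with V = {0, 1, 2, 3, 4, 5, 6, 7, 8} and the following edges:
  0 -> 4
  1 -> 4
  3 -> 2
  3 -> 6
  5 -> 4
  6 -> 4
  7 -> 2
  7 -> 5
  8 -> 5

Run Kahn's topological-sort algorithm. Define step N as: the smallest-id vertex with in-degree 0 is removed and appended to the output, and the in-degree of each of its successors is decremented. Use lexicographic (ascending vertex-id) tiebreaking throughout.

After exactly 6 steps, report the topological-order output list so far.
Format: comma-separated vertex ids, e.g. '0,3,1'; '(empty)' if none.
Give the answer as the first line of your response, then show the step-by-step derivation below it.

0,1,3,6,7,2

step 1: output 0; order=[0]; indeg=(0,0,2,0,3,2,1,0,0)
step 2: output 1; order=[0,1]; indeg=(0,0,2,0,2,2,1,0,0)
step 3: output 3; order=[0,1,3]; indeg=(0,0,1,0,2,2,0,0,0)
step 4: output 6; order=[0,1,3,6]; indeg=(0,0,1,0,1,2,0,0,0)
step 5: output 7; order=[0,1,3,6,7]; indeg=(0,0,0,0,1,1,0,0,0)
step 6: output 2; order=[0,1,3,6,7,2]; indeg=(0,0,0,0,1,1,0,0,0)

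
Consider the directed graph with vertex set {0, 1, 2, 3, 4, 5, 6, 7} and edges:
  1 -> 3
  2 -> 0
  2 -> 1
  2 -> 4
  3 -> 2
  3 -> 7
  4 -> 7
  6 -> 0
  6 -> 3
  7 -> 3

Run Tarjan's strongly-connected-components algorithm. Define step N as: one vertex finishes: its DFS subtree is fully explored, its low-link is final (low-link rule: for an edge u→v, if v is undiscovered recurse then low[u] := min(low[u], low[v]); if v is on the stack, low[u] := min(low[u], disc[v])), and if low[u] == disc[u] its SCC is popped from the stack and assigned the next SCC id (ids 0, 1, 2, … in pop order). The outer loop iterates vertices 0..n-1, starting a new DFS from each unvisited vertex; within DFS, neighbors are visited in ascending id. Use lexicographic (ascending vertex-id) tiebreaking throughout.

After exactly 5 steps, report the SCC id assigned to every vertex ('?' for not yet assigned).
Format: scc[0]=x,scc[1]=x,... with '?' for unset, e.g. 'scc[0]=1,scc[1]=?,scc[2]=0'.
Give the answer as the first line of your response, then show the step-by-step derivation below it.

scc[0]=0,scc[1]=?,scc[2]=?,scc[3]=?,scc[4]=?,scc[5]=?,scc[6]=?,scc[7]=?

step 1: low=(low[0]=0,low[1]=?,low[2]=?,low[3]=?,low[4]=?,low[5]=?,low[6]=?,low[7]=?); scc=(scc[0]=0,scc[1]=?,scc[2]=?,scc[3]=?,scc[4]=?,scc[5]=?,scc[6]=?,scc[7]=?)
step 2: low=(low[0]=0,low[1]=1,low[2]=1,low[3]=2,low[4]=4,low[5]=?,low[6]=?,low[7]=2); scc=(scc[0]=0,scc[1]=?,scc[2]=?,scc[3]=?,scc[4]=?,scc[5]=?,scc[6]=?,scc[7]=?)
step 3: low=(low[0]=0,low[1]=1,low[2]=1,low[3]=2,low[4]=2,low[5]=?,low[6]=?,low[7]=2); scc=(scc[0]=0,scc[1]=?,scc[2]=?,scc[3]=?,scc[4]=?,scc[5]=?,scc[6]=?,scc[7]=?)
step 4: low=(low[0]=0,low[1]=1,low[2]=1,low[3]=2,low[4]=2,low[5]=?,low[6]=?,low[7]=2); scc=(scc[0]=0,scc[1]=?,scc[2]=?,scc[3]=?,scc[4]=?,scc[5]=?,scc[6]=?,scc[7]=?)
step 5: low=(low[0]=0,low[1]=1,low[2]=1,low[3]=1,low[4]=2,low[5]=?,low[6]=?,low[7]=2); scc=(scc[0]=0,scc[1]=?,scc[2]=?,scc[3]=?,scc[4]=?,scc[5]=?,scc[6]=?,scc[7]=?)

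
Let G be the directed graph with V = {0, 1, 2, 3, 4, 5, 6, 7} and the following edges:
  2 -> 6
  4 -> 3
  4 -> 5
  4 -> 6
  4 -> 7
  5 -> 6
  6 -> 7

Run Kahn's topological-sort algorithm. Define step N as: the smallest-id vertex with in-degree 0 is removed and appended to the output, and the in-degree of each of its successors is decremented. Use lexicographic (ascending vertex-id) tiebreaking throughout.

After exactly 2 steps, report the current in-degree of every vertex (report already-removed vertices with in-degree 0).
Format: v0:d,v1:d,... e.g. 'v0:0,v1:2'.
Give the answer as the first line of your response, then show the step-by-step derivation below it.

v0:0,v1:0,v2:0,v3:1,v4:0,v5:1,v6:3,v7:2

step 1: output 0; order=[0]; indeg=(0,0,0,1,0,1,3,2)
step 2: output 1; order=[0,1]; indeg=(0,0,0,1,0,1,3,2)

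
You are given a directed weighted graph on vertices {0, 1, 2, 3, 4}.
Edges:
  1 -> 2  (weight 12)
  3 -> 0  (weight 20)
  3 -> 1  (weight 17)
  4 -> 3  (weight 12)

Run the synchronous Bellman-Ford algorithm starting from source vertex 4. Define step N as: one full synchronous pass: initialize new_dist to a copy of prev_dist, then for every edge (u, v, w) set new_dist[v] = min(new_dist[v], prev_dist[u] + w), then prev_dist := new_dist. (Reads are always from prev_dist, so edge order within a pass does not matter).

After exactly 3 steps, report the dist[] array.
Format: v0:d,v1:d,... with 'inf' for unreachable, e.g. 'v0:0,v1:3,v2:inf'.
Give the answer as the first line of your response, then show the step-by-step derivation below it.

v0:32,v1:29,v2:41,v3:12,v4:0

step 1: dist = v0:inf,v1:inf,v2:inf,v3:12,v4:0
step 2: dist = v0:32,v1:29,v2:inf,v3:12,v4:0
step 3: dist = v0:32,v1:29,v2:41,v3:12,v4:0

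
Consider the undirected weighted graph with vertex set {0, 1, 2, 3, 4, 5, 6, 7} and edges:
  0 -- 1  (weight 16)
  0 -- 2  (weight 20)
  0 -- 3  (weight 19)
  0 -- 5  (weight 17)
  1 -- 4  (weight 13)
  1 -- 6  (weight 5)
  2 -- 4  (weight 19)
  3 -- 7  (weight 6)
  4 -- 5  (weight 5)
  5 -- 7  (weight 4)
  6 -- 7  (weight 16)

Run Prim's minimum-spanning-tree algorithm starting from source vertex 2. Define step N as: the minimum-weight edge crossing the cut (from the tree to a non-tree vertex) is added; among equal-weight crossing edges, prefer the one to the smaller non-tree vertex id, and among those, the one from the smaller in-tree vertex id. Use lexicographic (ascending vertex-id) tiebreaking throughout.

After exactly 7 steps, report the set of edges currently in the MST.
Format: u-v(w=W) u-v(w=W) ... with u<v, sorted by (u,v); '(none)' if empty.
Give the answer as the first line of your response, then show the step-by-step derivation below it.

0-1(w=16) 1-4(w=13) 1-6(w=5) 2-4(w=19) 3-7(w=6) 4-5(w=5) 5-7(w=4)

step 1: add edge 2-4 (w=19); MST = {2-4(w=19)}
step 2: add edge 4-5 (w=5); MST = {2-4(w=19) 4-5(w=5)}
step 3: add edge 5-7 (w=4); MST = {2-4(w=19) 4-5(w=5) 5-7(w=4)}
step 4: add edge 3-7 (w=6); MST = {2-4(w=19) 3-7(w=6) 4-5(w=5) 5-7(w=4)}
step 5: add edge 1-4 (w=13); MST = {1-4(w=13) 2-4(w=19) 3-7(w=6) 4-5(w=5) 5-7(w=4)}
step 6: add edge 1-6 (w=5); MST = {1-4(w=13) 1-6(w=5) 2-4(w=19) 3-7(w=6) 4-5(w=5) 5-7(w=4)}
step 7: add edge 0-1 (w=16); MST = {0-1(w=16) 1-4(w=13) 1-6(w=5) 2-4(w=19) 3-7(w=6) 4-5(w=5) 5-7(w=4)}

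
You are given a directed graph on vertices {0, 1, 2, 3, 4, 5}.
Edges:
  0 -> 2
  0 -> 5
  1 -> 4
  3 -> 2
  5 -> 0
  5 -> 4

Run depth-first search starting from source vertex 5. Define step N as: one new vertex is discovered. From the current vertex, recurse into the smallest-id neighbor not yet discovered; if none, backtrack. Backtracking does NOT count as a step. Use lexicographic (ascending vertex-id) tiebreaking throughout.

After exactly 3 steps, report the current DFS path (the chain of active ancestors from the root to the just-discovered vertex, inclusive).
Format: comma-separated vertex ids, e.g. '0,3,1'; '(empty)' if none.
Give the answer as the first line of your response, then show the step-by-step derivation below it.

5,0,2

step 1: discover 5; path=5; order=5
step 2: discover 0; path=5>0; order=5,0
step 3: discover 2; path=5>0>2; order=5,0,2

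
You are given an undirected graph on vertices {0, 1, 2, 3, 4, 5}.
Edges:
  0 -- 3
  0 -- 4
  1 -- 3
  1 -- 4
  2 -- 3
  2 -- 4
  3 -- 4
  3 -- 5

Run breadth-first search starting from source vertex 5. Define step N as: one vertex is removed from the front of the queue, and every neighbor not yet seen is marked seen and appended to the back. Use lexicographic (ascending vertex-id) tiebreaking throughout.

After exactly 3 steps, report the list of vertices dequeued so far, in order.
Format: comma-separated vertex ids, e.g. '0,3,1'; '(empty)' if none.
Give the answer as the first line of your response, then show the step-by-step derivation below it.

5,3,0

step 1: dequeue 5; queue=[3]; order=5
step 2: dequeue 3; queue=[0,1,2,4]; order=5,3
step 3: dequeue 0; queue=[1,2,4]; order=5,3,0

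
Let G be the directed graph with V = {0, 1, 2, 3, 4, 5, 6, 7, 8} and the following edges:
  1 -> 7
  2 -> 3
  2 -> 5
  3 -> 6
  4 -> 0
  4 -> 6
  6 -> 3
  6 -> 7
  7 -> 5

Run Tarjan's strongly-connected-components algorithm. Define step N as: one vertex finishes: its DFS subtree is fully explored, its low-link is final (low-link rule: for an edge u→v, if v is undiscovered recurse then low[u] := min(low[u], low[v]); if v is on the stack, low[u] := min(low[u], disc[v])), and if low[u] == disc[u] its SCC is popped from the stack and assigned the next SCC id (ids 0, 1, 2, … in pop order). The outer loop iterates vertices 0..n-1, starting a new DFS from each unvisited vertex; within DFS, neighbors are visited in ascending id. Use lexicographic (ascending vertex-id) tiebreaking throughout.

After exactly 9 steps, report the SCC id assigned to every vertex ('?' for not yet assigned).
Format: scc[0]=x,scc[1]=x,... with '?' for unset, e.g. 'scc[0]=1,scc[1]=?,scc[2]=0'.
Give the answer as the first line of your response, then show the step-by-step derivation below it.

scc[0]=0,scc[1]=3,scc[2]=5,scc[3]=4,scc[4]=6,scc[5]=1,scc[6]=4,scc[7]=2,scc[8]=7

step 1: low=(low[0]=0,low[1]=?,low[2]=?,low[3]=?,low[4]=?,low[5]=?,low[6]=?,low[7]=?,low[8]=?); scc=(scc[0]=0,scc[1]=?,scc[2]=?,scc[3]=?,scc[4]=?,scc[5]=?,scc[6]=?,scc[7]=?,scc[8]=?)
step 2: low=(low[0]=0,low[1]=1,low[2]=?,low[3]=?,low[4]=?,low[5]=3,low[6]=?,low[7]=2,low[8]=?); scc=(scc[0]=0,scc[1]=?,scc[2]=?,scc[3]=?,scc[4]=?,scc[5]=1,scc[6]=?,scc[7]=?,scc[8]=?)
step 3: low=(low[0]=0,low[1]=1,low[2]=?,low[3]=?,low[4]=?,low[5]=3,low[6]=?,low[7]=2,low[8]=?); scc=(scc[0]=0,scc[1]=?,scc[2]=?,scc[3]=?,scc[4]=?,scc[5]=1,scc[6]=?,scc[7]=2,scc[8]=?)
step 4: low=(low[0]=0,low[1]=1,low[2]=?,low[3]=?,low[4]=?,low[5]=3,low[6]=?,low[7]=2,low[8]=?); scc=(scc[0]=0,scc[1]=3,scc[2]=?,scc[3]=?,scc[4]=?,scc[5]=1,scc[6]=?,scc[7]=2,scc[8]=?)
step 5: low=(low[0]=0,low[1]=1,low[2]=4,low[3]=5,low[4]=?,low[5]=3,low[6]=5,low[7]=2,low[8]=?); scc=(scc[0]=0,scc[1]=3,scc[2]=?,scc[3]=?,scc[4]=?,scc[5]=1,scc[6]=?,scc[7]=2,scc[8]=?)
step 6: low=(low[0]=0,low[1]=1,low[2]=4,low[3]=5,low[4]=?,low[5]=3,low[6]=5,low[7]=2,low[8]=?); scc=(scc[0]=0,scc[1]=3,scc[2]=?,scc[3]=4,scc[4]=?,scc[5]=1,scc[6]=4,scc[7]=2,scc[8]=?)
step 7: low=(low[0]=0,low[1]=1,low[2]=4,low[3]=5,low[4]=?,low[5]=3,low[6]=5,low[7]=2,low[8]=?); scc=(scc[0]=0,scc[1]=3,scc[2]=5,scc[3]=4,scc[4]=?,scc[5]=1,scc[6]=4,scc[7]=2,scc[8]=?)
step 8: low=(low[0]=0,low[1]=1,low[2]=4,low[3]=5,low[4]=7,low[5]=3,low[6]=5,low[7]=2,low[8]=?); scc=(scc[0]=0,scc[1]=3,scc[2]=5,scc[3]=4,scc[4]=6,scc[5]=1,scc[6]=4,scc[7]=2,scc[8]=?)
step 9: low=(low[0]=0,low[1]=1,low[2]=4,low[3]=5,low[4]=7,low[5]=3,low[6]=5,low[7]=2,low[8]=8); scc=(scc[0]=0,scc[1]=3,scc[2]=5,scc[3]=4,scc[4]=6,scc[5]=1,scc[6]=4,scc[7]=2,scc[8]=7)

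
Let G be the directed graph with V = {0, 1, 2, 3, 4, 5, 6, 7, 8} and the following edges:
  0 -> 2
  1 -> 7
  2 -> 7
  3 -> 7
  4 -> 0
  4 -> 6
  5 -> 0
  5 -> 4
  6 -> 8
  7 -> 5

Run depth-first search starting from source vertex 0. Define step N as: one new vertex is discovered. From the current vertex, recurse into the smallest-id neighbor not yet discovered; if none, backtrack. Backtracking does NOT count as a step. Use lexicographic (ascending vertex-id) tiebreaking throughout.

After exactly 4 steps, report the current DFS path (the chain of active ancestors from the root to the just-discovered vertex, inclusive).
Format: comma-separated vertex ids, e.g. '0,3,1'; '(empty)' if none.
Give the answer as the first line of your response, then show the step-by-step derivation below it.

0,2,7,5

step 1: discover 0; path=0; order=0
step 2: discover 2; path=0>2; order=0,2
step 3: discover 7; path=0>2>7; order=0,2,7
step 4: discover 5; path=0>2>7>5; order=0,2,7,5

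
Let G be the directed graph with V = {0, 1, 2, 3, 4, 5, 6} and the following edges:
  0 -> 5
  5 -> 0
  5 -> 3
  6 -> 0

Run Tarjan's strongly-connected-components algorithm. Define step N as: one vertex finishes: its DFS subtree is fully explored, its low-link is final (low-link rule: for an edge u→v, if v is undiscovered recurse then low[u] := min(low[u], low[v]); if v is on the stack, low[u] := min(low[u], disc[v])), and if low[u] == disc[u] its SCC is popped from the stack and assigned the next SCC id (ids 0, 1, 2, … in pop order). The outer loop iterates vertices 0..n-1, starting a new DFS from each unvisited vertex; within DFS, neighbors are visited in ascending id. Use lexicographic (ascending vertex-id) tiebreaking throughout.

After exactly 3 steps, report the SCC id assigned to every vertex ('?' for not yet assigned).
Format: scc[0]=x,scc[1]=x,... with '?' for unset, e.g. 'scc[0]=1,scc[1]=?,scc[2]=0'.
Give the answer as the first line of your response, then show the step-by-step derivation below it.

scc[0]=1,scc[1]=?,scc[2]=?,scc[3]=0,scc[4]=?,scc[5]=1,scc[6]=?

step 1: low=(low[0]=0,low[1]=?,low[2]=?,low[3]=2,low[4]=?,low[5]=0,low[6]=?); scc=(scc[0]=?,scc[1]=?,scc[2]=?,scc[3]=0,scc[4]=?,scc[5]=?,scc[6]=?)
step 2: low=(low[0]=0,low[1]=?,low[2]=?,low[3]=2,low[4]=?,low[5]=0,low[6]=?); scc=(scc[0]=?,scc[1]=?,scc[2]=?,scc[3]=0,scc[4]=?,scc[5]=?,scc[6]=?)
step 3: low=(low[0]=0,low[1]=?,low[2]=?,low[3]=2,low[4]=?,low[5]=0,low[6]=?); scc=(scc[0]=1,scc[1]=?,scc[2]=?,scc[3]=0,scc[4]=?,scc[5]=1,scc[6]=?)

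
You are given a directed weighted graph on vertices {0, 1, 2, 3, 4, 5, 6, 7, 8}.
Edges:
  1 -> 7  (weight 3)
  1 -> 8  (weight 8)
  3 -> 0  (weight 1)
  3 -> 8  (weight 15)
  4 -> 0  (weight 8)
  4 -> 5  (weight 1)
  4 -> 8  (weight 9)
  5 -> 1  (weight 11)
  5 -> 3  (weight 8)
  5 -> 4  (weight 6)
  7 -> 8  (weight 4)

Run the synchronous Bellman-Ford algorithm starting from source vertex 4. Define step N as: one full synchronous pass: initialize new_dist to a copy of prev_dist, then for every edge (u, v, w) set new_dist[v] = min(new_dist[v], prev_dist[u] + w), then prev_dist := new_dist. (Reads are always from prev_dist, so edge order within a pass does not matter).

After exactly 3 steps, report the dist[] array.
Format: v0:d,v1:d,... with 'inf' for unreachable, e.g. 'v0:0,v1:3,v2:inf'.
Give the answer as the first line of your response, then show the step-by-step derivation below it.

v0:8,v1:12,v2:inf,v3:9,v4:0,v5:1,v6:inf,v7:15,v8:9

step 1: dist = v0:8,v1:inf,v2:inf,v3:inf,v4:0,v5:1,v6:inf,v7:inf,v8:9
step 2: dist = v0:8,v1:12,v2:inf,v3:9,v4:0,v5:1,v6:inf,v7:inf,v8:9
step 3: dist = v0:8,v1:12,v2:inf,v3:9,v4:0,v5:1,v6:inf,v7:15,v8:9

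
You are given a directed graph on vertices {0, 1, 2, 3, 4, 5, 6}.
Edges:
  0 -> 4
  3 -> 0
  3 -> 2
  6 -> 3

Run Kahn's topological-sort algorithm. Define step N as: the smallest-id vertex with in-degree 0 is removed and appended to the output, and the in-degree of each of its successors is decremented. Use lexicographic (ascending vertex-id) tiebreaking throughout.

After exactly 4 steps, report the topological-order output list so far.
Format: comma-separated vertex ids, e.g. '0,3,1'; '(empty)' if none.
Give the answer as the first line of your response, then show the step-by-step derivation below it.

1,5,6,3

step 1: output 1; order=[1]; indeg=(1,0,1,1,1,0,0)
step 2: output 5; order=[1,5]; indeg=(1,0,1,1,1,0,0)
step 3: output 6; order=[1,5,6]; indeg=(1,0,1,0,1,0,0)
step 4: output 3; order=[1,5,6,3]; indeg=(0,0,0,0,1,0,0)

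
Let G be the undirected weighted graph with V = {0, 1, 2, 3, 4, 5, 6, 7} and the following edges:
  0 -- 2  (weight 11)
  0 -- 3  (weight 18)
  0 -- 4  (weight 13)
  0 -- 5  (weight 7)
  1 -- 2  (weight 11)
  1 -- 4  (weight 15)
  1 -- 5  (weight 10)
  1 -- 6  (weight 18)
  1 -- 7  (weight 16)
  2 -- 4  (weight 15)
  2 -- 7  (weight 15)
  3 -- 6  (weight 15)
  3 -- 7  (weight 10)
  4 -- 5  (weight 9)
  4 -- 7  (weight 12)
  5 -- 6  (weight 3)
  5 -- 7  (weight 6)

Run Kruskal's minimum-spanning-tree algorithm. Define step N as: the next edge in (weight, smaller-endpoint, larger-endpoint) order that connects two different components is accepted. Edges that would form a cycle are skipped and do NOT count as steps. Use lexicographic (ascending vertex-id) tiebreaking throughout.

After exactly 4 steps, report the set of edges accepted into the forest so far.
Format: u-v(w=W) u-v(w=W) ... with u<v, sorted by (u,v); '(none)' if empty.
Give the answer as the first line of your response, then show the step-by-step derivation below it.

0-5(w=7) 4-5(w=9) 5-6(w=3) 5-7(w=6)

step 1: add edge 5-6 (w=3); MST = {5-6(w=3)}
step 2: add edge 5-7 (w=6); MST = {5-6(w=3) 5-7(w=6)}
step 3: add edge 0-5 (w=7); MST = {0-5(w=7) 5-6(w=3) 5-7(w=6)}
step 4: add edge 4-5 (w=9); MST = {0-5(w=7) 4-5(w=9) 5-6(w=3) 5-7(w=6)}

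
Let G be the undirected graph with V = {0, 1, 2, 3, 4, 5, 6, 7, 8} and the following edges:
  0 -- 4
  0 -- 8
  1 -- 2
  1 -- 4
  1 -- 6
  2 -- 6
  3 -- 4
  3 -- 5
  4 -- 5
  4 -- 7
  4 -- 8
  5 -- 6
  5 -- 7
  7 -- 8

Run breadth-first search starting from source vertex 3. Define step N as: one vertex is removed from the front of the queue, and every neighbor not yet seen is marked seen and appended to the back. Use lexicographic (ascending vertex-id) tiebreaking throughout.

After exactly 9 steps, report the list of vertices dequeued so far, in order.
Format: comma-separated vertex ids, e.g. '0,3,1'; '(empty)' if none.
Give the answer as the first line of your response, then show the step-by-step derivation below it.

3,4,5,0,1,7,8,6,2

step 1: dequeue 3; queue=[4,5]; order=3
step 2: dequeue 4; queue=[5,0,1,7,8]; order=3,4
step 3: dequeue 5; queue=[0,1,7,8,6]; order=3,4,5
step 4: dequeue 0; queue=[1,7,8,6]; order=3,4,5,0
step 5: dequeue 1; queue=[7,8,6,2]; order=3,4,5,0,1
step 6: dequeue 7; queue=[8,6,2]; order=3,4,5,0,1,7
step 7: dequeue 8; queue=[6,2]; order=3,4,5,0,1,7,8
step 8: dequeue 6; queue=[2]; order=3,4,5,0,1,7,8,6
step 9: dequeue 2; queue=[(empty)]; order=3,4,5,0,1,7,8,6,2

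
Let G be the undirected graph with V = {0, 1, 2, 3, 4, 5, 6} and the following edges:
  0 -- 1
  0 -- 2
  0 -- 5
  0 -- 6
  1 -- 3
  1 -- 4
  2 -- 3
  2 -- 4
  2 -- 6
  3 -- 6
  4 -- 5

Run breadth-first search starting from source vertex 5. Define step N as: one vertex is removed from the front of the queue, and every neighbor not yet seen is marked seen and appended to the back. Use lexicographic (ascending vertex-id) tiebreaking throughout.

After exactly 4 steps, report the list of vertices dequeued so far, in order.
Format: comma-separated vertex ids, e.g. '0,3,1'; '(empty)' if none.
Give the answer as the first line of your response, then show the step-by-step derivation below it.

5,0,4,1

step 1: dequeue 5; queue=[0,4]; order=5
step 2: dequeue 0; queue=[4,1,2,6]; order=5,0
step 3: dequeue 4; queue=[1,2,6]; order=5,0,4
step 4: dequeue 1; queue=[2,6,3]; order=5,0,4,1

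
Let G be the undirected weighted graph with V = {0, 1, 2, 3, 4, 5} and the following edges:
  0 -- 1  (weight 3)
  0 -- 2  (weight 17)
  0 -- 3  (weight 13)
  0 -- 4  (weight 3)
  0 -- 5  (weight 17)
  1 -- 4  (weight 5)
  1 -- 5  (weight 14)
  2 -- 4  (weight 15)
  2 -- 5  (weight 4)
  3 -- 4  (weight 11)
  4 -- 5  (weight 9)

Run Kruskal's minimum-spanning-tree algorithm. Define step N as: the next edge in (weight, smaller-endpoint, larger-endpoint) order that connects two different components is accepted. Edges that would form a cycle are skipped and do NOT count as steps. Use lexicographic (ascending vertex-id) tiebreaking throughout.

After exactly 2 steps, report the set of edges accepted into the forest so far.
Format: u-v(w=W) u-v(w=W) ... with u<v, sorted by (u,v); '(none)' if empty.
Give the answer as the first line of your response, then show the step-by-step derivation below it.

0-1(w=3) 0-4(w=3)

step 1: add edge 0-1 (w=3); MST = {0-1(w=3)}
step 2: add edge 0-4 (w=3); MST = {0-1(w=3) 0-4(w=3)}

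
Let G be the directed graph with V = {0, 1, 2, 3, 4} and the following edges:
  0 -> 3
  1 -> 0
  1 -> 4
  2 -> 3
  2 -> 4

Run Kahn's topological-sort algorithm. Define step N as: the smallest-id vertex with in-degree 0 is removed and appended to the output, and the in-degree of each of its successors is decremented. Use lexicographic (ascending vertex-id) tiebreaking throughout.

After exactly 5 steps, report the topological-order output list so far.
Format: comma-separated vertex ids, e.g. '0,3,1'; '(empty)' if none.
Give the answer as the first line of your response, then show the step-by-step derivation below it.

1,0,2,3,4

step 1: output 1; order=[1]; indeg=(0,0,0,2,1)
step 2: output 0; order=[1,0]; indeg=(0,0,0,1,1)
step 3: output 2; order=[1,0,2]; indeg=(0,0,0,0,0)
step 4: output 3; order=[1,0,2,3]; indeg=(0,0,0,0,0)
step 5: output 4; order=[1,0,2,3,4]; indeg=(0,0,0,0,0)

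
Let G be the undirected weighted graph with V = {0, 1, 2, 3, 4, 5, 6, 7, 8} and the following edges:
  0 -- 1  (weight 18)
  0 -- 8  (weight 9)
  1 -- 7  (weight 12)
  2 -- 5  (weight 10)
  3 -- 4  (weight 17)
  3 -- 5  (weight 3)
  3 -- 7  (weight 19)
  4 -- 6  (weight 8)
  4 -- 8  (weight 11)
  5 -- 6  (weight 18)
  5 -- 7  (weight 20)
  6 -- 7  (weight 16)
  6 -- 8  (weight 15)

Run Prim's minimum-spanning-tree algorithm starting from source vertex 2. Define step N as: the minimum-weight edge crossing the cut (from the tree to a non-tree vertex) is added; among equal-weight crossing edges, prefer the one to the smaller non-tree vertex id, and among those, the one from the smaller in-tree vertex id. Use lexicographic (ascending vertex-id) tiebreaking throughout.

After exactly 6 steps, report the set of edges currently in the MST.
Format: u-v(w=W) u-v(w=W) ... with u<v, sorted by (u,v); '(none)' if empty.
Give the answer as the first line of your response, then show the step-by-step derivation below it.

0-8(w=9) 2-5(w=10) 3-4(w=17) 3-5(w=3) 4-6(w=8) 4-8(w=11)

step 1: add edge 2-5 (w=10); MST = {2-5(w=10)}
step 2: add edge 3-5 (w=3); MST = {2-5(w=10) 3-5(w=3)}
step 3: add edge 3-4 (w=17); MST = {2-5(w=10) 3-4(w=17) 3-5(w=3)}
step 4: add edge 4-6 (w=8); MST = {2-5(w=10) 3-4(w=17) 3-5(w=3) 4-6(w=8)}
step 5: add edge 4-8 (w=11); MST = {2-5(w=10) 3-4(w=17) 3-5(w=3) 4-6(w=8) 4-8(w=11)}
step 6: add edge 0-8 (w=9); MST = {0-8(w=9) 2-5(w=10) 3-4(w=17) 3-5(w=3) 4-6(w=8) 4-8(w=11)}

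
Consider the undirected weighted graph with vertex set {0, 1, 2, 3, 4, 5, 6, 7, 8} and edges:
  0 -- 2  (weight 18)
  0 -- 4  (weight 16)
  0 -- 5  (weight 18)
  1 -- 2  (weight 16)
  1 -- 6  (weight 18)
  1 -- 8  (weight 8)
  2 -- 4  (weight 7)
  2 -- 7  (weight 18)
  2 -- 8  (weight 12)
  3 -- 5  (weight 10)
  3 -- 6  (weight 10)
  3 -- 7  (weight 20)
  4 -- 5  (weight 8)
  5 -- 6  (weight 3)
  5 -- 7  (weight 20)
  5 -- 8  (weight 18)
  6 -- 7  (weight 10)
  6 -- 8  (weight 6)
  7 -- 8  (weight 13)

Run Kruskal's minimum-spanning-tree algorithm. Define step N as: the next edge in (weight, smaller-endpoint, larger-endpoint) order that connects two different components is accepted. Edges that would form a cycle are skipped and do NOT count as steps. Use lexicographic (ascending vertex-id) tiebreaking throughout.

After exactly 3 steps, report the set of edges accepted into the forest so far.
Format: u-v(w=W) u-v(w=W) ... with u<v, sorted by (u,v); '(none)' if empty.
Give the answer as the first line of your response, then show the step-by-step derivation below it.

2-4(w=7) 5-6(w=3) 6-8(w=6)

step 1: add edge 5-6 (w=3); MST = {5-6(w=3)}
step 2: add edge 6-8 (w=6); MST = {5-6(w=3) 6-8(w=6)}
step 3: add edge 2-4 (w=7); MST = {2-4(w=7) 5-6(w=3) 6-8(w=6)}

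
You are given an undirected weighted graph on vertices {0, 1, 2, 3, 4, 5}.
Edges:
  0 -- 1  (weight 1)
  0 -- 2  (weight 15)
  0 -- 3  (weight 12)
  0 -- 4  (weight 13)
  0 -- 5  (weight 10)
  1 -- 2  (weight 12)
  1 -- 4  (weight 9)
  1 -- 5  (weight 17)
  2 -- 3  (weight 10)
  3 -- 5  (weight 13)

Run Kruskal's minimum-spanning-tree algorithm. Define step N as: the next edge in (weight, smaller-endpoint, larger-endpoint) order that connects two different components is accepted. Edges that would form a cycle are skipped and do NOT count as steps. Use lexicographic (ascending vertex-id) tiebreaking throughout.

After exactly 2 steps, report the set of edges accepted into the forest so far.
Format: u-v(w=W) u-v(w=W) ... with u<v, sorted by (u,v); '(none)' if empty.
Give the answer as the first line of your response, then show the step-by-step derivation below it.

0-1(w=1) 1-4(w=9)

step 1: add edge 0-1 (w=1); MST = {0-1(w=1)}
step 2: add edge 1-4 (w=9); MST = {0-1(w=1) 1-4(w=9)}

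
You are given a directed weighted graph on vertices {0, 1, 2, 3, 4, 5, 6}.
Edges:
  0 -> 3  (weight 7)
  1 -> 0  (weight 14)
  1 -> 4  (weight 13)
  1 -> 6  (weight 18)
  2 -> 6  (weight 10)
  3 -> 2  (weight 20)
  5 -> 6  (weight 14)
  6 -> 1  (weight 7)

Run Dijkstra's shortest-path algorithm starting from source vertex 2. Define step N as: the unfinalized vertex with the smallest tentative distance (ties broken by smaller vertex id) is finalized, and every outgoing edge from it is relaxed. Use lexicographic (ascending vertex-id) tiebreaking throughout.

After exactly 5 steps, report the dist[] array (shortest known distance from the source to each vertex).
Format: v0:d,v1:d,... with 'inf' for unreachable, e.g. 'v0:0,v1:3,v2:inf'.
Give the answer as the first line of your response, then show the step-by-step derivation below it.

v0:31,v1:17,v2:0,v3:38,v4:30,v5:inf,v6:10

step 1: dist = v0:inf,v1:inf,v2:0,v3:inf,v4:inf,v5:inf,v6:10
step 2: dist = v0:inf,v1:17,v2:0,v3:inf,v4:inf,v5:inf,v6:10
step 3: dist = v0:31,v1:17,v2:0,v3:inf,v4:30,v5:inf,v6:10
step 4: dist = v0:31,v1:17,v2:0,v3:inf,v4:30,v5:inf,v6:10
step 5: dist = v0:31,v1:17,v2:0,v3:38,v4:30,v5:inf,v6:10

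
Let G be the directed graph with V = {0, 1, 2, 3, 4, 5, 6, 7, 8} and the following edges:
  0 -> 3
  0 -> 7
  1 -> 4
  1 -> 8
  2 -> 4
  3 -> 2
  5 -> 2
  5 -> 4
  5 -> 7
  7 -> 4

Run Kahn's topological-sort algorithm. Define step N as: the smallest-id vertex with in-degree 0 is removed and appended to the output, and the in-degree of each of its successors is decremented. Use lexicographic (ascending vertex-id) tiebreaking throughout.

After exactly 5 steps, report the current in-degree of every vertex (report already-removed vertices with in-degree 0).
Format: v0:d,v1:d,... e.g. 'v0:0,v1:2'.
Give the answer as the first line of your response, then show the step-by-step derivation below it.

v0:0,v1:0,v2:0,v3:0,v4:1,v5:0,v6:0,v7:0,v8:0

step 1: output 0; order=[0]; indeg=(0,0,2,0,4,0,0,1,1)
step 2: output 1; order=[0,1]; indeg=(0,0,2,0,3,0,0,1,0)
step 3: output 3; order=[0,1,3]; indeg=(0,0,1,0,3,0,0,1,0)
step 4: output 5; order=[0,1,3,5]; indeg=(0,0,0,0,2,0,0,0,0)
step 5: output 2; order=[0,1,3,5,2]; indeg=(0,0,0,0,1,0,0,0,0)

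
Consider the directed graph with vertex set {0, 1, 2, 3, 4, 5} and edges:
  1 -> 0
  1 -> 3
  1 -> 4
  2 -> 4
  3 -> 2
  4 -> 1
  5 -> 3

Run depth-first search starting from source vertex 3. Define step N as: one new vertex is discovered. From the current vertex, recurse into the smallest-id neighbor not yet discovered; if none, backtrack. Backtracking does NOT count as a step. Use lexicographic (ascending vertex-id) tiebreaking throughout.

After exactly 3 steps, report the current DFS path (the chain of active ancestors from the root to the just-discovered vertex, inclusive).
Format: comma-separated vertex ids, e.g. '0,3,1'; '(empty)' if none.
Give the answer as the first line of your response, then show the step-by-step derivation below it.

3,2,4

step 1: discover 3; path=3; order=3
step 2: discover 2; path=3>2; order=3,2
step 3: discover 4; path=3>2>4; order=3,2,4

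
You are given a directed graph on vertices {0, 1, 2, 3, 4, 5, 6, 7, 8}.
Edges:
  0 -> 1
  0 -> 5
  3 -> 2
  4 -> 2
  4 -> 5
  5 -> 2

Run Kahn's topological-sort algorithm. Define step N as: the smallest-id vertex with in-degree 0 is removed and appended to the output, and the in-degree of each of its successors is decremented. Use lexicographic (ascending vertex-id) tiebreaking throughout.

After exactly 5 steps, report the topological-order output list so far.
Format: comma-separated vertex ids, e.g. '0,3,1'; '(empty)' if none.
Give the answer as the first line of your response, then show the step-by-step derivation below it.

0,1,3,4,5

step 1: output 0; order=[0]; indeg=(0,0,3,0,0,1,0,0,0)
step 2: output 1; order=[0,1]; indeg=(0,0,3,0,0,1,0,0,0)
step 3: output 3; order=[0,1,3]; indeg=(0,0,2,0,0,1,0,0,0)
step 4: output 4; order=[0,1,3,4]; indeg=(0,0,1,0,0,0,0,0,0)
step 5: output 5; order=[0,1,3,4,5]; indeg=(0,0,0,0,0,0,0,0,0)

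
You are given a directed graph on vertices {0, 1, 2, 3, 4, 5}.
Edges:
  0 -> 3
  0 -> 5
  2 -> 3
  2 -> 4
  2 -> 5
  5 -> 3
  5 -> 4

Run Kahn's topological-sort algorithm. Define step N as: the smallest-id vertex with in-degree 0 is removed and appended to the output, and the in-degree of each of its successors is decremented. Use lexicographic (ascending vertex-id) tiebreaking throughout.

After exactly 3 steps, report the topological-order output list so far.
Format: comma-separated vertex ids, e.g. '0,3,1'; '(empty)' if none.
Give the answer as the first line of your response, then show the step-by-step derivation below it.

0,1,2

step 1: output 0; order=[0]; indeg=(0,0,0,2,2,1)
step 2: output 1; order=[0,1]; indeg=(0,0,0,2,2,1)
step 3: output 2; order=[0,1,2]; indeg=(0,0,0,1,1,0)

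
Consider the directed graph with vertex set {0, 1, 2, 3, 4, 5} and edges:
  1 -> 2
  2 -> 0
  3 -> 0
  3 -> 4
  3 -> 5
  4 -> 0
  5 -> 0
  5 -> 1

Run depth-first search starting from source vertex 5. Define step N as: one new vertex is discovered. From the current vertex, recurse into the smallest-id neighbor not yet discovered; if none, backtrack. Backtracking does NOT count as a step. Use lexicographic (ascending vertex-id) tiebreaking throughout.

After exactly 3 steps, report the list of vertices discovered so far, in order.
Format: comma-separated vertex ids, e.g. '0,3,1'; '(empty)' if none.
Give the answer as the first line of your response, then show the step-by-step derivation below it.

5,0,1

step 1: discover 5; path=5; order=5
step 2: discover 0; path=5>0; order=5,0
step 3: discover 1; path=5>1; order=5,0,1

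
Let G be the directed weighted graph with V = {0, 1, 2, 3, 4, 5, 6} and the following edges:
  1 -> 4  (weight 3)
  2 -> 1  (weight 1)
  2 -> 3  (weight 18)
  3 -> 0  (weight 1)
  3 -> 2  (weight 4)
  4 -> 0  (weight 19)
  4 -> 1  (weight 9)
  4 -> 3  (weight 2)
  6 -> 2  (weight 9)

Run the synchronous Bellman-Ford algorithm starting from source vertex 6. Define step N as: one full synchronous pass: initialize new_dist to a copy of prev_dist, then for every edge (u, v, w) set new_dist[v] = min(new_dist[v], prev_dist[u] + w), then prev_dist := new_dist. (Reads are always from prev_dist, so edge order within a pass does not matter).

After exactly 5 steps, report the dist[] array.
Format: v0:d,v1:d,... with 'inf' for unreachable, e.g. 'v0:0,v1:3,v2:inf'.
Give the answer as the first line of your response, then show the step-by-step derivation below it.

v0:16,v1:10,v2:9,v3:15,v4:13,v5:inf,v6:0

step 1: dist = v0:inf,v1:inf,v2:9,v3:inf,v4:inf,v5:inf,v6:0
step 2: dist = v0:inf,v1:10,v2:9,v3:27,v4:inf,v5:inf,v6:0
step 3: dist = v0:28,v1:10,v2:9,v3:27,v4:13,v5:inf,v6:0
step 4: dist = v0:28,v1:10,v2:9,v3:15,v4:13,v5:inf,v6:0
step 5: dist = v0:16,v1:10,v2:9,v3:15,v4:13,v5:inf,v6:0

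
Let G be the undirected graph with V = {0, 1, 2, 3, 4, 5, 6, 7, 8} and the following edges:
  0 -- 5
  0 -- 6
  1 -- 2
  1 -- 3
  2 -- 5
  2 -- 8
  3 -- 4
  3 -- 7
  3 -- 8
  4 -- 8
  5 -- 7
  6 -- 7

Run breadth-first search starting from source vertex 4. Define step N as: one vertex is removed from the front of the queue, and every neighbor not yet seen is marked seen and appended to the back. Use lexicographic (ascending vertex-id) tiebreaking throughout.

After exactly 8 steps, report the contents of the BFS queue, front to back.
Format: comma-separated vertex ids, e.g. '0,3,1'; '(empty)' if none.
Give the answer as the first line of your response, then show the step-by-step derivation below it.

0

step 1: dequeue 4; queue=[3,8]; order=4
step 2: dequeue 3; queue=[8,1,7]; order=4,3
step 3: dequeue 8; queue=[1,7,2]; order=4,3,8
step 4: dequeue 1; queue=[7,2]; order=4,3,8,1
step 5: dequeue 7; queue=[2,5,6]; order=4,3,8,1,7
step 6: dequeue 2; queue=[5,6]; order=4,3,8,1,7,2
step 7: dequeue 5; queue=[6,0]; order=4,3,8,1,7,2,5
step 8: dequeue 6; queue=[0]; order=4,3,8,1,7,2,5,6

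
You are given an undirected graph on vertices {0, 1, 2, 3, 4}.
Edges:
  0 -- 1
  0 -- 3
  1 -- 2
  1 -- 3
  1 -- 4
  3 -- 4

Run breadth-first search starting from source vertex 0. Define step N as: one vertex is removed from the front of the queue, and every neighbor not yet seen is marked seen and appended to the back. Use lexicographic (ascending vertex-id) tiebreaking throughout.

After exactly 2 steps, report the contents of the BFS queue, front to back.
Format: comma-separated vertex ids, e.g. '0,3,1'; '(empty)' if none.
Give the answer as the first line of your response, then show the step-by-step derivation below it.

3,2,4

step 1: dequeue 0; queue=[1,3]; order=0
step 2: dequeue 1; queue=[3,2,4]; order=0,1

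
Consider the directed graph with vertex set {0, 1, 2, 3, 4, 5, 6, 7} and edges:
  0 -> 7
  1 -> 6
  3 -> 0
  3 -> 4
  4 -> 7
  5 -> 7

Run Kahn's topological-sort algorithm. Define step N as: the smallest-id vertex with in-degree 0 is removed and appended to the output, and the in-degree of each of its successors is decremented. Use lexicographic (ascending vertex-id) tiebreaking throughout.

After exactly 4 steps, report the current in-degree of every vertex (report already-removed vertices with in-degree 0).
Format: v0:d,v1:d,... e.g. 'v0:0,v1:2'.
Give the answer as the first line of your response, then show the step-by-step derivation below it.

v0:0,v1:0,v2:0,v3:0,v4:0,v5:0,v6:0,v7:2

step 1: output 1; order=[1]; indeg=(1,0,0,0,1,0,0,3)
step 2: output 2; order=[1,2]; indeg=(1,0,0,0,1,0,0,3)
step 3: output 3; order=[1,2,3]; indeg=(0,0,0,0,0,0,0,3)
step 4: output 0; order=[1,2,3,0]; indeg=(0,0,0,0,0,0,0,2)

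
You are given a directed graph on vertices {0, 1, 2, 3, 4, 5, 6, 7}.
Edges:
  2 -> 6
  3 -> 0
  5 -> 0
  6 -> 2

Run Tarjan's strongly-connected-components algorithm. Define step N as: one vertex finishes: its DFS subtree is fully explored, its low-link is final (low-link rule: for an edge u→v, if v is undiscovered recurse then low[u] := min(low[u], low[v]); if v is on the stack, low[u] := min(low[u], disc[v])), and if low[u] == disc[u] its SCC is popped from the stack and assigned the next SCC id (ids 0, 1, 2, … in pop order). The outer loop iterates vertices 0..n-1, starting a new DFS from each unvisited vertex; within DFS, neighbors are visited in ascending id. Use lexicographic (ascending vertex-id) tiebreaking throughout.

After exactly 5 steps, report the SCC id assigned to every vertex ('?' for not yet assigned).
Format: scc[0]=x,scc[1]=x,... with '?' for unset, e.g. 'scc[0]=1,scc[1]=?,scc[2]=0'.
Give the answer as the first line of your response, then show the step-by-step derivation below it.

scc[0]=0,scc[1]=1,scc[2]=2,scc[3]=3,scc[4]=?,scc[5]=?,scc[6]=2,scc[7]=?

step 1: low=(low[0]=0,low[1]=?,low[2]=?,low[3]=?,low[4]=?,low[5]=?,low[6]=?,low[7]=?); scc=(scc[0]=0,scc[1]=?,scc[2]=?,scc[3]=?,scc[4]=?,scc[5]=?,scc[6]=?,scc[7]=?)
step 2: low=(low[0]=0,low[1]=1,low[2]=?,low[3]=?,low[4]=?,low[5]=?,low[6]=?,low[7]=?); scc=(scc[0]=0,scc[1]=1,scc[2]=?,scc[3]=?,scc[4]=?,scc[5]=?,scc[6]=?,scc[7]=?)
step 3: low=(low[0]=0,low[1]=1,low[2]=2,low[3]=?,low[4]=?,low[5]=?,low[6]=2,low[7]=?); scc=(scc[0]=0,scc[1]=1,scc[2]=?,scc[3]=?,scc[4]=?,scc[5]=?,scc[6]=?,scc[7]=?)
step 4: low=(low[0]=0,low[1]=1,low[2]=2,low[3]=?,low[4]=?,low[5]=?,low[6]=2,low[7]=?); scc=(scc[0]=0,scc[1]=1,scc[2]=2,scc[3]=?,scc[4]=?,scc[5]=?,scc[6]=2,scc[7]=?)
step 5: low=(low[0]=0,low[1]=1,low[2]=2,low[3]=4,low[4]=?,low[5]=?,low[6]=2,low[7]=?); scc=(scc[0]=0,scc[1]=1,scc[2]=2,scc[3]=3,scc[4]=?,scc[5]=?,scc[6]=2,scc[7]=?)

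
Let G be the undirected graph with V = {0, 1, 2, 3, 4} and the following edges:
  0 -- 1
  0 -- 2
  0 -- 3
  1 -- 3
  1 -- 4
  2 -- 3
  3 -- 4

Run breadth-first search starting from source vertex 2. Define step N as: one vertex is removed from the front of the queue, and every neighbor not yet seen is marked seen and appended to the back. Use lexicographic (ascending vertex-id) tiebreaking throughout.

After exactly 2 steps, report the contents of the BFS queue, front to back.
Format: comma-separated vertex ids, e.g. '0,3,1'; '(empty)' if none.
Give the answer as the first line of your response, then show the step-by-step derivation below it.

3,1

step 1: dequeue 2; queue=[0,3]; order=2
step 2: dequeue 0; queue=[3,1]; order=2,0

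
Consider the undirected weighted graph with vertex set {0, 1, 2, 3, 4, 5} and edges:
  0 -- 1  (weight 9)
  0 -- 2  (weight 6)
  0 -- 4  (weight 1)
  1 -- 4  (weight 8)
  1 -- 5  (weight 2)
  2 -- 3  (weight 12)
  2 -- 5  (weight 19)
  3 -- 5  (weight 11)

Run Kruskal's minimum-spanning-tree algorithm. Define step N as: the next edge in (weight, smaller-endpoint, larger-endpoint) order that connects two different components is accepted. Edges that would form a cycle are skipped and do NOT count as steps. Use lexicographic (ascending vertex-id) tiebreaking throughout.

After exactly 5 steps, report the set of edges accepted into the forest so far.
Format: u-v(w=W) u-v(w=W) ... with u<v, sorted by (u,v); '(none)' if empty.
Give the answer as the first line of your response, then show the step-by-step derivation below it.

0-2(w=6) 0-4(w=1) 1-4(w=8) 1-5(w=2) 3-5(w=11)

step 1: add edge 0-4 (w=1); MST = {0-4(w=1)}
step 2: add edge 1-5 (w=2); MST = {0-4(w=1) 1-5(w=2)}
step 3: add edge 0-2 (w=6); MST = {0-2(w=6) 0-4(w=1) 1-5(w=2)}
step 4: add edge 1-4 (w=8); MST = {0-2(w=6) 0-4(w=1) 1-4(w=8) 1-5(w=2)}
step 5: add edge 3-5 (w=11); MST = {0-2(w=6) 0-4(w=1) 1-4(w=8) 1-5(w=2) 3-5(w=11)}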